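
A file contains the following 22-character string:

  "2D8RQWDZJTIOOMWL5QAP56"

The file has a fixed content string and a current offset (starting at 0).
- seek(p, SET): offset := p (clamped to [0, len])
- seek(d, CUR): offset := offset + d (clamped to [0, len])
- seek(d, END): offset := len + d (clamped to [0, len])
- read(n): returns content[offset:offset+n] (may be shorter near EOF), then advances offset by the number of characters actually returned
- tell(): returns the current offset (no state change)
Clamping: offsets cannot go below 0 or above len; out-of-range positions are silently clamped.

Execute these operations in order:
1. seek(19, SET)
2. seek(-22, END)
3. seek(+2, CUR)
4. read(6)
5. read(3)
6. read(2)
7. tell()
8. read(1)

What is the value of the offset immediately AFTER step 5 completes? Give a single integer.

After 1 (seek(19, SET)): offset=19
After 2 (seek(-22, END)): offset=0
After 3 (seek(+2, CUR)): offset=2
After 4 (read(6)): returned '8RQWDZ', offset=8
After 5 (read(3)): returned 'JTI', offset=11

Answer: 11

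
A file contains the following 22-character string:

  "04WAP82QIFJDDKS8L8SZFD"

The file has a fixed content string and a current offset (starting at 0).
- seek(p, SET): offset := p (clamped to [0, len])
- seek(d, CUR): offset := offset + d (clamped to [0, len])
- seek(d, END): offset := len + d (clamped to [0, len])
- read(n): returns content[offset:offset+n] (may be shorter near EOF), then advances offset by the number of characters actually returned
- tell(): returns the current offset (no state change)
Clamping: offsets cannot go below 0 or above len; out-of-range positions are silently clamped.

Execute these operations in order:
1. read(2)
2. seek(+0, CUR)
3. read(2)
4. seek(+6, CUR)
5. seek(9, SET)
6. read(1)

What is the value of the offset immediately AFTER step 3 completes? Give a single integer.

Answer: 4

Derivation:
After 1 (read(2)): returned '04', offset=2
After 2 (seek(+0, CUR)): offset=2
After 3 (read(2)): returned 'WA', offset=4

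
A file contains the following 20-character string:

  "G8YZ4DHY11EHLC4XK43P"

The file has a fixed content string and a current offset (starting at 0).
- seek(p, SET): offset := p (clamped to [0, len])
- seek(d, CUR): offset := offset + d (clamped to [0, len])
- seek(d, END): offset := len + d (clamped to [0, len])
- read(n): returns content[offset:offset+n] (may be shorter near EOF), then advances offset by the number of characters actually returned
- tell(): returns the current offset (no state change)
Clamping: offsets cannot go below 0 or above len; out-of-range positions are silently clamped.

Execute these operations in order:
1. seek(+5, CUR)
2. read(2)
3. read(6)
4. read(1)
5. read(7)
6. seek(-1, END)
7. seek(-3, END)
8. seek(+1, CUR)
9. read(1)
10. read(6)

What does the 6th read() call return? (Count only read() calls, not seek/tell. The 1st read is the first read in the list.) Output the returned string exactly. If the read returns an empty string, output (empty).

After 1 (seek(+5, CUR)): offset=5
After 2 (read(2)): returned 'DH', offset=7
After 3 (read(6)): returned 'Y11EHL', offset=13
After 4 (read(1)): returned 'C', offset=14
After 5 (read(7)): returned '4XK43P', offset=20
After 6 (seek(-1, END)): offset=19
After 7 (seek(-3, END)): offset=17
After 8 (seek(+1, CUR)): offset=18
After 9 (read(1)): returned '3', offset=19
After 10 (read(6)): returned 'P', offset=20

Answer: P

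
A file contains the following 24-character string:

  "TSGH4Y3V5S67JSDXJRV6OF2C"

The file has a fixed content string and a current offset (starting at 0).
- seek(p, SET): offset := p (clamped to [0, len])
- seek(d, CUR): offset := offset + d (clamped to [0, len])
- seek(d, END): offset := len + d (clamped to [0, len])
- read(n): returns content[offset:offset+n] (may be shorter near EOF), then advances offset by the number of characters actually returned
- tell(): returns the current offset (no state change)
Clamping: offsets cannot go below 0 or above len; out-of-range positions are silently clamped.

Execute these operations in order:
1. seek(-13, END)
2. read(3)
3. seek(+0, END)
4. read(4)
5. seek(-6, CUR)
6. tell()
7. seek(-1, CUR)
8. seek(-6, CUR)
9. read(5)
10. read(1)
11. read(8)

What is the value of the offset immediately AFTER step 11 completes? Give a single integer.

After 1 (seek(-13, END)): offset=11
After 2 (read(3)): returned '7JS', offset=14
After 3 (seek(+0, END)): offset=24
After 4 (read(4)): returned '', offset=24
After 5 (seek(-6, CUR)): offset=18
After 6 (tell()): offset=18
After 7 (seek(-1, CUR)): offset=17
After 8 (seek(-6, CUR)): offset=11
After 9 (read(5)): returned '7JSDX', offset=16
After 10 (read(1)): returned 'J', offset=17
After 11 (read(8)): returned 'RV6OF2C', offset=24

Answer: 24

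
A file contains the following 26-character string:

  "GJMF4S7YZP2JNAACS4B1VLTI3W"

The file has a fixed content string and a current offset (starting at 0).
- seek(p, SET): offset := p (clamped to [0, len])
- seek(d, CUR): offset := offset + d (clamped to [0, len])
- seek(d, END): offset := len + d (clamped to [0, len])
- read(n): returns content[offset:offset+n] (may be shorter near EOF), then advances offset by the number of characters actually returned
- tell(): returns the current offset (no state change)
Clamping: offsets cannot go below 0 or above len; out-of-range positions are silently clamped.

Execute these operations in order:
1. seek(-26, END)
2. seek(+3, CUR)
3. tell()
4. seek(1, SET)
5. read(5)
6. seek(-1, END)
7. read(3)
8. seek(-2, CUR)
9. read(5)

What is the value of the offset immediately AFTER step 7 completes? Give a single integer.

Answer: 26

Derivation:
After 1 (seek(-26, END)): offset=0
After 2 (seek(+3, CUR)): offset=3
After 3 (tell()): offset=3
After 4 (seek(1, SET)): offset=1
After 5 (read(5)): returned 'JMF4S', offset=6
After 6 (seek(-1, END)): offset=25
After 7 (read(3)): returned 'W', offset=26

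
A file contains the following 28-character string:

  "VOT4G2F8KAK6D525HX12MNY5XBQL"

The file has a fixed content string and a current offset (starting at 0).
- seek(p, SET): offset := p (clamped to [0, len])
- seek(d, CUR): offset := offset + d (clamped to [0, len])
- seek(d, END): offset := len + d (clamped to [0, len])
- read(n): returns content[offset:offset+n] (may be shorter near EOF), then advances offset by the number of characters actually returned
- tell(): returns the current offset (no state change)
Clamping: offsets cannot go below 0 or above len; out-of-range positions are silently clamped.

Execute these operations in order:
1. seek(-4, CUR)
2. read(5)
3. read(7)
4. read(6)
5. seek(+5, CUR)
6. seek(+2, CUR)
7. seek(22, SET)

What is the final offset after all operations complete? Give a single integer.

Answer: 22

Derivation:
After 1 (seek(-4, CUR)): offset=0
After 2 (read(5)): returned 'VOT4G', offset=5
After 3 (read(7)): returned '2F8KAK6', offset=12
After 4 (read(6)): returned 'D525HX', offset=18
After 5 (seek(+5, CUR)): offset=23
After 6 (seek(+2, CUR)): offset=25
After 7 (seek(22, SET)): offset=22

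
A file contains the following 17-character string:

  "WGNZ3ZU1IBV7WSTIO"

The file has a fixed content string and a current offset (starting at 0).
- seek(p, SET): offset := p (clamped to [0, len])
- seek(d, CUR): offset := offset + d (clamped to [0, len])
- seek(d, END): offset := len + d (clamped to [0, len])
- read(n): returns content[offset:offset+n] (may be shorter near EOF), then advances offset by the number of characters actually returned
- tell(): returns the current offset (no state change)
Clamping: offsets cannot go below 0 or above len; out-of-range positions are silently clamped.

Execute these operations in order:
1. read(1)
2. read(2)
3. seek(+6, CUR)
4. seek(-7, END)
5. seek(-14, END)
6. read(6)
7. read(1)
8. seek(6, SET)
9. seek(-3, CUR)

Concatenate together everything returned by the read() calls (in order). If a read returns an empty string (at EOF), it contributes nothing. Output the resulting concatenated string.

Answer: WGNZ3ZU1IB

Derivation:
After 1 (read(1)): returned 'W', offset=1
After 2 (read(2)): returned 'GN', offset=3
After 3 (seek(+6, CUR)): offset=9
After 4 (seek(-7, END)): offset=10
After 5 (seek(-14, END)): offset=3
After 6 (read(6)): returned 'Z3ZU1I', offset=9
After 7 (read(1)): returned 'B', offset=10
After 8 (seek(6, SET)): offset=6
After 9 (seek(-3, CUR)): offset=3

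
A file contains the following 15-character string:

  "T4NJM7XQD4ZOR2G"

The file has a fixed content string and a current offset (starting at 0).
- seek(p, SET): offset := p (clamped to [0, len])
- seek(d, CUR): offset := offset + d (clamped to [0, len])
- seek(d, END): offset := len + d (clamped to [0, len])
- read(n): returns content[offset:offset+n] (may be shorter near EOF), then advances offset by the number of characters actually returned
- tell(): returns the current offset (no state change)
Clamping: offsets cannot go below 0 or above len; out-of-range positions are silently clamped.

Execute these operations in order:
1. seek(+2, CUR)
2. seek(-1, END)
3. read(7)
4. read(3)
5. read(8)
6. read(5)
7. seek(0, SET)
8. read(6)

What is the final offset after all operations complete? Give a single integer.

Answer: 6

Derivation:
After 1 (seek(+2, CUR)): offset=2
After 2 (seek(-1, END)): offset=14
After 3 (read(7)): returned 'G', offset=15
After 4 (read(3)): returned '', offset=15
After 5 (read(8)): returned '', offset=15
After 6 (read(5)): returned '', offset=15
After 7 (seek(0, SET)): offset=0
After 8 (read(6)): returned 'T4NJM7', offset=6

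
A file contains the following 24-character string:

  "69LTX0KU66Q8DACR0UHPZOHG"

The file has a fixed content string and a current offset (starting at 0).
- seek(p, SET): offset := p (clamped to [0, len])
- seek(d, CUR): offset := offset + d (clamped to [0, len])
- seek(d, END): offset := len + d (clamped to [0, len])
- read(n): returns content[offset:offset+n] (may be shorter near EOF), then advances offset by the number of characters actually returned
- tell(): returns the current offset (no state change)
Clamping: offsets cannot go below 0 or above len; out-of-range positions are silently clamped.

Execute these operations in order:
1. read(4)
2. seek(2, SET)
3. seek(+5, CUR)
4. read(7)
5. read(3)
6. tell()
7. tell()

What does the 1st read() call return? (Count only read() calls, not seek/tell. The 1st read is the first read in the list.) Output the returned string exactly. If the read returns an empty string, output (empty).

After 1 (read(4)): returned '69LT', offset=4
After 2 (seek(2, SET)): offset=2
After 3 (seek(+5, CUR)): offset=7
After 4 (read(7)): returned 'U66Q8DA', offset=14
After 5 (read(3)): returned 'CR0', offset=17
After 6 (tell()): offset=17
After 7 (tell()): offset=17

Answer: 69LT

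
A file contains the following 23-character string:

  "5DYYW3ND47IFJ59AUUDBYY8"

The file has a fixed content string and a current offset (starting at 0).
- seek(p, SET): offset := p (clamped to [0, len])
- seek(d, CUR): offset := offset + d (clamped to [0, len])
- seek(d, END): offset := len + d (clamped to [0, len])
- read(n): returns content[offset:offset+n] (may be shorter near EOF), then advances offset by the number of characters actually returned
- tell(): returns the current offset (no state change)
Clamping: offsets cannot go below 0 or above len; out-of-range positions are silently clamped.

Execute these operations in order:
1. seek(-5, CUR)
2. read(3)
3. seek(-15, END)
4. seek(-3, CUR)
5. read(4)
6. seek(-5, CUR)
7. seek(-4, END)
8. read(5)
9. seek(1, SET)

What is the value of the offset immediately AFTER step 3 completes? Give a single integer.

Answer: 8

Derivation:
After 1 (seek(-5, CUR)): offset=0
After 2 (read(3)): returned '5DY', offset=3
After 3 (seek(-15, END)): offset=8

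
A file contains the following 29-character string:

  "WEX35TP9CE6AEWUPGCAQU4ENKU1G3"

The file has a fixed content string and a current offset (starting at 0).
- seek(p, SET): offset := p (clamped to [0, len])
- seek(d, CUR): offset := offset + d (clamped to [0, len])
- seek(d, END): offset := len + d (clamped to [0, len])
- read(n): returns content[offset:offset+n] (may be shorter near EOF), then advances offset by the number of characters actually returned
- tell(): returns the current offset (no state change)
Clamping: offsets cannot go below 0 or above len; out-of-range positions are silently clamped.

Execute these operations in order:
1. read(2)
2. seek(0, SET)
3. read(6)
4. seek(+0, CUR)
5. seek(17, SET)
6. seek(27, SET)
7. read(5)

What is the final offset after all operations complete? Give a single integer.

Answer: 29

Derivation:
After 1 (read(2)): returned 'WE', offset=2
After 2 (seek(0, SET)): offset=0
After 3 (read(6)): returned 'WEX35T', offset=6
After 4 (seek(+0, CUR)): offset=6
After 5 (seek(17, SET)): offset=17
After 6 (seek(27, SET)): offset=27
After 7 (read(5)): returned 'G3', offset=29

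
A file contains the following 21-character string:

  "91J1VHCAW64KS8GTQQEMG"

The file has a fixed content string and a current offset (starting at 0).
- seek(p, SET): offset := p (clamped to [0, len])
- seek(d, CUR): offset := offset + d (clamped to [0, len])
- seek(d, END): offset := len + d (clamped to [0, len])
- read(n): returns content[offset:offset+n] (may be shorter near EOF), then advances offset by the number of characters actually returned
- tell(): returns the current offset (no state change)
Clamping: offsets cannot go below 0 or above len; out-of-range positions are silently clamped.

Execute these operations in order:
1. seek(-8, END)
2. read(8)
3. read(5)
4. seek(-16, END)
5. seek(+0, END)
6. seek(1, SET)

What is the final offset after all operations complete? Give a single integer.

After 1 (seek(-8, END)): offset=13
After 2 (read(8)): returned '8GTQQEMG', offset=21
After 3 (read(5)): returned '', offset=21
After 4 (seek(-16, END)): offset=5
After 5 (seek(+0, END)): offset=21
After 6 (seek(1, SET)): offset=1

Answer: 1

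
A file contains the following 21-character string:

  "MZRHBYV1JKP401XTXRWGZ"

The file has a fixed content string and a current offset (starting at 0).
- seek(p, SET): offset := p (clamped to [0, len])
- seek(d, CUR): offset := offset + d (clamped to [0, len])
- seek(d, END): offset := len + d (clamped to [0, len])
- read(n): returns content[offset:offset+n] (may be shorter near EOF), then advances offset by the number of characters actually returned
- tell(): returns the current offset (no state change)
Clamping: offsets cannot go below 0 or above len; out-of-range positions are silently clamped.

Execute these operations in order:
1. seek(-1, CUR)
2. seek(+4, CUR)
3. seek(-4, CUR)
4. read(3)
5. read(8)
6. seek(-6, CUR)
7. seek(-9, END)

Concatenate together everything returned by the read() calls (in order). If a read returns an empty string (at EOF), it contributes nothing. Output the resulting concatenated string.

After 1 (seek(-1, CUR)): offset=0
After 2 (seek(+4, CUR)): offset=4
After 3 (seek(-4, CUR)): offset=0
After 4 (read(3)): returned 'MZR', offset=3
After 5 (read(8)): returned 'HBYV1JKP', offset=11
After 6 (seek(-6, CUR)): offset=5
After 7 (seek(-9, END)): offset=12

Answer: MZRHBYV1JKP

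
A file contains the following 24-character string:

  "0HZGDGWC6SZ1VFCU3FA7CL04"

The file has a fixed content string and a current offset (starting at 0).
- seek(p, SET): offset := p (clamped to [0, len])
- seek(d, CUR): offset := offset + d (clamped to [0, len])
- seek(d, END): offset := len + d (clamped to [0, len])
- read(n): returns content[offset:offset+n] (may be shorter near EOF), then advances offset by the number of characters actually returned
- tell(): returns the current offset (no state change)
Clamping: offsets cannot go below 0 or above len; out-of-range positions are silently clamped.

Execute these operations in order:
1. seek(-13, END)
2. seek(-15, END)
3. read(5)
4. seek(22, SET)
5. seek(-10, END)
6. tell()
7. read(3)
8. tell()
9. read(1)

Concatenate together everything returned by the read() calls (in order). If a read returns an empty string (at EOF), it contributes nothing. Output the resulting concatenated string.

Answer: SZ1VFCU3F

Derivation:
After 1 (seek(-13, END)): offset=11
After 2 (seek(-15, END)): offset=9
After 3 (read(5)): returned 'SZ1VF', offset=14
After 4 (seek(22, SET)): offset=22
After 5 (seek(-10, END)): offset=14
After 6 (tell()): offset=14
After 7 (read(3)): returned 'CU3', offset=17
After 8 (tell()): offset=17
After 9 (read(1)): returned 'F', offset=18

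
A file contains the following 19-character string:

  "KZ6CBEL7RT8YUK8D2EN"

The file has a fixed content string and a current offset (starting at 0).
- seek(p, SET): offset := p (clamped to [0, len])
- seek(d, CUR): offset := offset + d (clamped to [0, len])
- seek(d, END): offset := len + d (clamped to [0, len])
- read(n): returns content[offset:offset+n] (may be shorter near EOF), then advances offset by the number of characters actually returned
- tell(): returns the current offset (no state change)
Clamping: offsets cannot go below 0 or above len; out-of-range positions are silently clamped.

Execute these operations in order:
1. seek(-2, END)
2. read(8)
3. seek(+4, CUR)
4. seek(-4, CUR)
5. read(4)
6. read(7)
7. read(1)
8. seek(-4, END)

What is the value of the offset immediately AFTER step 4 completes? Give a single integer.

Answer: 15

Derivation:
After 1 (seek(-2, END)): offset=17
After 2 (read(8)): returned 'EN', offset=19
After 3 (seek(+4, CUR)): offset=19
After 4 (seek(-4, CUR)): offset=15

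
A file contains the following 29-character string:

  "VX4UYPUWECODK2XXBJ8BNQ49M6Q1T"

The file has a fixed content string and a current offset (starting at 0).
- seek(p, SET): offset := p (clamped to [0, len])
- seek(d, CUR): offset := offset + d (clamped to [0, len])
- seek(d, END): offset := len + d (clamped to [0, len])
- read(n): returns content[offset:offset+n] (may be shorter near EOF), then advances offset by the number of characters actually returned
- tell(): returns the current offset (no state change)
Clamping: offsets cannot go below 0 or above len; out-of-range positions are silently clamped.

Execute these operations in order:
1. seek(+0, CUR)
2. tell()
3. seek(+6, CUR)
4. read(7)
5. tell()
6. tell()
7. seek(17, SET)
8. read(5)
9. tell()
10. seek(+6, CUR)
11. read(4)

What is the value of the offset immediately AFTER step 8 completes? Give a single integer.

After 1 (seek(+0, CUR)): offset=0
After 2 (tell()): offset=0
After 3 (seek(+6, CUR)): offset=6
After 4 (read(7)): returned 'UWECODK', offset=13
After 5 (tell()): offset=13
After 6 (tell()): offset=13
After 7 (seek(17, SET)): offset=17
After 8 (read(5)): returned 'J8BNQ', offset=22

Answer: 22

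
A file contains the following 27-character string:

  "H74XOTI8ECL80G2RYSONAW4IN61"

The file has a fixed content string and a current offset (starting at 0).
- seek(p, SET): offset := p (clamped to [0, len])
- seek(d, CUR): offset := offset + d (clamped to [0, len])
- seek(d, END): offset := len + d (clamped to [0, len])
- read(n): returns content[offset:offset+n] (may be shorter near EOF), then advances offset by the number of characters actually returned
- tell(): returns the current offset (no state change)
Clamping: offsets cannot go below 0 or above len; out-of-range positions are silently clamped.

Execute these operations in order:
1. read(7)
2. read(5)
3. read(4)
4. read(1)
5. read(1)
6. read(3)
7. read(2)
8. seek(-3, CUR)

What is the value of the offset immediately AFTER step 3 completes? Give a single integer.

Answer: 16

Derivation:
After 1 (read(7)): returned 'H74XOTI', offset=7
After 2 (read(5)): returned '8ECL8', offset=12
After 3 (read(4)): returned '0G2R', offset=16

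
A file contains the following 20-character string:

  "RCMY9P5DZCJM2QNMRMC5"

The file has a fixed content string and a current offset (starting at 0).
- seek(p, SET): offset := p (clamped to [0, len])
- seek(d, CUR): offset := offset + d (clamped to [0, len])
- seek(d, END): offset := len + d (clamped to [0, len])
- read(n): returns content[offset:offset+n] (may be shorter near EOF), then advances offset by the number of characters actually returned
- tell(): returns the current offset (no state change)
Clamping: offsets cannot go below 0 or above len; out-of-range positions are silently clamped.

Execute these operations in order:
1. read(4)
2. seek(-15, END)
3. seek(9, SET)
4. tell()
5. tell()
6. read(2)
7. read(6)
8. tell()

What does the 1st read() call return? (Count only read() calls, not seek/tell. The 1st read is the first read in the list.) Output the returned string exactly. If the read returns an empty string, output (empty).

After 1 (read(4)): returned 'RCMY', offset=4
After 2 (seek(-15, END)): offset=5
After 3 (seek(9, SET)): offset=9
After 4 (tell()): offset=9
After 5 (tell()): offset=9
After 6 (read(2)): returned 'CJ', offset=11
After 7 (read(6)): returned 'M2QNMR', offset=17
After 8 (tell()): offset=17

Answer: RCMY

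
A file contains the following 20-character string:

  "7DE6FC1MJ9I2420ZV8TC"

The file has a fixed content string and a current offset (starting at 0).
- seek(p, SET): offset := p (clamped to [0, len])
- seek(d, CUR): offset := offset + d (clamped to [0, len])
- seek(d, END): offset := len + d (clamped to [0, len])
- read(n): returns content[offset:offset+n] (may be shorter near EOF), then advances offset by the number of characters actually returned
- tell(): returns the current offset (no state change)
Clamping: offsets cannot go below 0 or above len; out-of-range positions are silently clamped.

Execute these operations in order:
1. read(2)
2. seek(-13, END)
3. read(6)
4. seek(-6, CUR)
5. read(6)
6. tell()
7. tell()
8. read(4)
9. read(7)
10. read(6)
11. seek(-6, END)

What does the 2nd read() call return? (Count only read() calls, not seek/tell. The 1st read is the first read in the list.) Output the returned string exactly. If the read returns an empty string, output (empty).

After 1 (read(2)): returned '7D', offset=2
After 2 (seek(-13, END)): offset=7
After 3 (read(6)): returned 'MJ9I24', offset=13
After 4 (seek(-6, CUR)): offset=7
After 5 (read(6)): returned 'MJ9I24', offset=13
After 6 (tell()): offset=13
After 7 (tell()): offset=13
After 8 (read(4)): returned '20ZV', offset=17
After 9 (read(7)): returned '8TC', offset=20
After 10 (read(6)): returned '', offset=20
After 11 (seek(-6, END)): offset=14

Answer: MJ9I24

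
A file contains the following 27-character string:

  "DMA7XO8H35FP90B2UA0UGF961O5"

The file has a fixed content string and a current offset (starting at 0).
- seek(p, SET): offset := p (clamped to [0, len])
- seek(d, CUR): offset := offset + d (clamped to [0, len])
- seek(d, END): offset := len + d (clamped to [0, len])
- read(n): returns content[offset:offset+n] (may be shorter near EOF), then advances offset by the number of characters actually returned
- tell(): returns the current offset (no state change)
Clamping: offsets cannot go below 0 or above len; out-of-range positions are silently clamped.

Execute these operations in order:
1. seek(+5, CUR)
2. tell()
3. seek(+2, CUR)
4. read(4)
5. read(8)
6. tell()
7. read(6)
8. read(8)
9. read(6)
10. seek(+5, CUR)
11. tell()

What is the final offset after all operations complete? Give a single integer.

After 1 (seek(+5, CUR)): offset=5
After 2 (tell()): offset=5
After 3 (seek(+2, CUR)): offset=7
After 4 (read(4)): returned 'H35F', offset=11
After 5 (read(8)): returned 'P90B2UA0', offset=19
After 6 (tell()): offset=19
After 7 (read(6)): returned 'UGF961', offset=25
After 8 (read(8)): returned 'O5', offset=27
After 9 (read(6)): returned '', offset=27
After 10 (seek(+5, CUR)): offset=27
After 11 (tell()): offset=27

Answer: 27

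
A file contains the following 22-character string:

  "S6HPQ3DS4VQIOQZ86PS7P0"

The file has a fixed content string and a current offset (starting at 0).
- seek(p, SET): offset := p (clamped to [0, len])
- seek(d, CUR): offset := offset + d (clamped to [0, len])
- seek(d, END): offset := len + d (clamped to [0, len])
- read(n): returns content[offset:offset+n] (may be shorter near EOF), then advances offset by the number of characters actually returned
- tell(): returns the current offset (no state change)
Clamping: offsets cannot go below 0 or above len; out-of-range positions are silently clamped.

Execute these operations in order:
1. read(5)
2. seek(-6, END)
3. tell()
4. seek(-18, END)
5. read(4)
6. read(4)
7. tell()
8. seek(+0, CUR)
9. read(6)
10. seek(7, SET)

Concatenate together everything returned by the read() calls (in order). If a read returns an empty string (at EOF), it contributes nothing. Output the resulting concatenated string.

After 1 (read(5)): returned 'S6HPQ', offset=5
After 2 (seek(-6, END)): offset=16
After 3 (tell()): offset=16
After 4 (seek(-18, END)): offset=4
After 5 (read(4)): returned 'Q3DS', offset=8
After 6 (read(4)): returned '4VQI', offset=12
After 7 (tell()): offset=12
After 8 (seek(+0, CUR)): offset=12
After 9 (read(6)): returned 'OQZ86P', offset=18
After 10 (seek(7, SET)): offset=7

Answer: S6HPQQ3DS4VQIOQZ86P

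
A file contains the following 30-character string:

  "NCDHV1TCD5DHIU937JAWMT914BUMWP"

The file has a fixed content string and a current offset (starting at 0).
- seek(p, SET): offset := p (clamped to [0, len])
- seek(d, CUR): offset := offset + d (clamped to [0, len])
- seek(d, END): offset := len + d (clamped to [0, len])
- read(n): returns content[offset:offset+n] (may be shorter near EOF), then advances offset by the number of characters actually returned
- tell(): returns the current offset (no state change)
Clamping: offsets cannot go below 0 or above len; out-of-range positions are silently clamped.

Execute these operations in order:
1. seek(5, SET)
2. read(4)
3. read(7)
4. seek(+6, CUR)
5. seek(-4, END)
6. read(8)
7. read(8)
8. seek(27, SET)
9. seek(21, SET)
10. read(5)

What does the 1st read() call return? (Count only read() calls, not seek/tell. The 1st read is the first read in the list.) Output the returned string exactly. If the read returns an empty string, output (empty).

After 1 (seek(5, SET)): offset=5
After 2 (read(4)): returned '1TCD', offset=9
After 3 (read(7)): returned '5DHIU93', offset=16
After 4 (seek(+6, CUR)): offset=22
After 5 (seek(-4, END)): offset=26
After 6 (read(8)): returned 'UMWP', offset=30
After 7 (read(8)): returned '', offset=30
After 8 (seek(27, SET)): offset=27
After 9 (seek(21, SET)): offset=21
After 10 (read(5)): returned 'T914B', offset=26

Answer: 1TCD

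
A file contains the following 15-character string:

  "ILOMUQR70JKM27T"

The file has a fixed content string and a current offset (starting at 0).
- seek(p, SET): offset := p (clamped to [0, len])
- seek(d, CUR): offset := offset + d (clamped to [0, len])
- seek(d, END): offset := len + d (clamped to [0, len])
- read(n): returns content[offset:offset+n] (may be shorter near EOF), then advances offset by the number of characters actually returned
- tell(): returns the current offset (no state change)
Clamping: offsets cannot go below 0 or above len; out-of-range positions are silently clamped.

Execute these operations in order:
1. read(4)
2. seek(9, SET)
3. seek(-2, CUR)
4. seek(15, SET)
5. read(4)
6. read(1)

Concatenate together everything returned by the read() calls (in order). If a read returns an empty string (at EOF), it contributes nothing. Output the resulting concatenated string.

After 1 (read(4)): returned 'ILOM', offset=4
After 2 (seek(9, SET)): offset=9
After 3 (seek(-2, CUR)): offset=7
After 4 (seek(15, SET)): offset=15
After 5 (read(4)): returned '', offset=15
After 6 (read(1)): returned '', offset=15

Answer: ILOM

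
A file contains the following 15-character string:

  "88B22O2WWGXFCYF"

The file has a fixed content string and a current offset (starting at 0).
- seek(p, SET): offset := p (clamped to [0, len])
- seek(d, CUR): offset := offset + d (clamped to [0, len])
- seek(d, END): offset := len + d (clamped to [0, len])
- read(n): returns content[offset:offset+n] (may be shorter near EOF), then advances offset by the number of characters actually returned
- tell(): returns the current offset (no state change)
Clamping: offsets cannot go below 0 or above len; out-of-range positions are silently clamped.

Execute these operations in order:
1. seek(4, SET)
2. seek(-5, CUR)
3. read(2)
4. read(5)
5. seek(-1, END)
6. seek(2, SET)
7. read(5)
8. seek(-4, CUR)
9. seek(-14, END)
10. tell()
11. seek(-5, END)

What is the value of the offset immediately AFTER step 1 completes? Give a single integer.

After 1 (seek(4, SET)): offset=4

Answer: 4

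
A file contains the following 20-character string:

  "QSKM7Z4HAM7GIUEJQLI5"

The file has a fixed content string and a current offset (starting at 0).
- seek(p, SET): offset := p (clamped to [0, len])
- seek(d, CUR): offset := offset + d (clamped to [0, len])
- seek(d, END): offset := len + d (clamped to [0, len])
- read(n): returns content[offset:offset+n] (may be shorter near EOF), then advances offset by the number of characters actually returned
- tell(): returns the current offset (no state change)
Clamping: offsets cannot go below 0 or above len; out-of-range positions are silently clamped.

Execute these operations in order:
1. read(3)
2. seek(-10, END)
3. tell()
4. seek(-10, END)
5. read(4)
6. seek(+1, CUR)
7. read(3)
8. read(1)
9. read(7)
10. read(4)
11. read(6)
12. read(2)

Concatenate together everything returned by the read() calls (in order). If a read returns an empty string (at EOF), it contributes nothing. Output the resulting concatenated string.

After 1 (read(3)): returned 'QSK', offset=3
After 2 (seek(-10, END)): offset=10
After 3 (tell()): offset=10
After 4 (seek(-10, END)): offset=10
After 5 (read(4)): returned '7GIU', offset=14
After 6 (seek(+1, CUR)): offset=15
After 7 (read(3)): returned 'JQL', offset=18
After 8 (read(1)): returned 'I', offset=19
After 9 (read(7)): returned '5', offset=20
After 10 (read(4)): returned '', offset=20
After 11 (read(6)): returned '', offset=20
After 12 (read(2)): returned '', offset=20

Answer: QSK7GIUJQLI5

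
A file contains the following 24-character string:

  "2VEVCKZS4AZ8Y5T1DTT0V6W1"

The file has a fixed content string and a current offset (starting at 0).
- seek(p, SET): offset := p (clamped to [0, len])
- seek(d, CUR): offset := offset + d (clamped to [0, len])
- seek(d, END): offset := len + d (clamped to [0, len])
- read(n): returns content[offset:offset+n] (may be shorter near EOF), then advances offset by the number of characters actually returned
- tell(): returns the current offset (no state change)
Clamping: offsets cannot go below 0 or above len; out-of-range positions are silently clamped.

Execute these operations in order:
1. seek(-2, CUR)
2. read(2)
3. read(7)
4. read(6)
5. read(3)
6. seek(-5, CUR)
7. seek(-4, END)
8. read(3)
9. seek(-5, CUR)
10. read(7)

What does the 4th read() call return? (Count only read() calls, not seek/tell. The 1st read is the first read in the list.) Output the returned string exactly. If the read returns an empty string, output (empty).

Answer: 1DT

Derivation:
After 1 (seek(-2, CUR)): offset=0
After 2 (read(2)): returned '2V', offset=2
After 3 (read(7)): returned 'EVCKZS4', offset=9
After 4 (read(6)): returned 'AZ8Y5T', offset=15
After 5 (read(3)): returned '1DT', offset=18
After 6 (seek(-5, CUR)): offset=13
After 7 (seek(-4, END)): offset=20
After 8 (read(3)): returned 'V6W', offset=23
After 9 (seek(-5, CUR)): offset=18
After 10 (read(7)): returned 'T0V6W1', offset=24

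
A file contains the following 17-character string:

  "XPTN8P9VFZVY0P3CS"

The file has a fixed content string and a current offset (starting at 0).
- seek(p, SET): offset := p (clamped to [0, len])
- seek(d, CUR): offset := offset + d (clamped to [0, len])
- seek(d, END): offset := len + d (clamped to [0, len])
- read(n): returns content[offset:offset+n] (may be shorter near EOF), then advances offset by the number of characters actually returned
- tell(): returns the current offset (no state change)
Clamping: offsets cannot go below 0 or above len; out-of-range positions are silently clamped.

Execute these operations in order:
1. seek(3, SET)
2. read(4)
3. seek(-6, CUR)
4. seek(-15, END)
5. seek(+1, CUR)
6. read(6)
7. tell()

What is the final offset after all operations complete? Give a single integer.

Answer: 9

Derivation:
After 1 (seek(3, SET)): offset=3
After 2 (read(4)): returned 'N8P9', offset=7
After 3 (seek(-6, CUR)): offset=1
After 4 (seek(-15, END)): offset=2
After 5 (seek(+1, CUR)): offset=3
After 6 (read(6)): returned 'N8P9VF', offset=9
After 7 (tell()): offset=9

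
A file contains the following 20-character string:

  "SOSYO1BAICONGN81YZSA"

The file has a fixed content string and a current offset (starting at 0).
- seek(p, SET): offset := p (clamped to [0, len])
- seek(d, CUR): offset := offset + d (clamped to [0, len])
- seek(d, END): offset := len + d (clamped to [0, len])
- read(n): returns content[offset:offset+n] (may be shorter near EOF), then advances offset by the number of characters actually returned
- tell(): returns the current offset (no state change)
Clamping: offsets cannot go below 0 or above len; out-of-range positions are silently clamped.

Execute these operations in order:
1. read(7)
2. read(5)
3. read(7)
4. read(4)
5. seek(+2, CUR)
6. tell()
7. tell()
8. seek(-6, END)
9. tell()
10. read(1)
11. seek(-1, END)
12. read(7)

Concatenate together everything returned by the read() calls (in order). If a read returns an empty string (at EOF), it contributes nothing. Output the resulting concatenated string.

After 1 (read(7)): returned 'SOSYO1B', offset=7
After 2 (read(5)): returned 'AICON', offset=12
After 3 (read(7)): returned 'GN81YZS', offset=19
After 4 (read(4)): returned 'A', offset=20
After 5 (seek(+2, CUR)): offset=20
After 6 (tell()): offset=20
After 7 (tell()): offset=20
After 8 (seek(-6, END)): offset=14
After 9 (tell()): offset=14
After 10 (read(1)): returned '8', offset=15
After 11 (seek(-1, END)): offset=19
After 12 (read(7)): returned 'A', offset=20

Answer: SOSYO1BAICONGN81YZSA8A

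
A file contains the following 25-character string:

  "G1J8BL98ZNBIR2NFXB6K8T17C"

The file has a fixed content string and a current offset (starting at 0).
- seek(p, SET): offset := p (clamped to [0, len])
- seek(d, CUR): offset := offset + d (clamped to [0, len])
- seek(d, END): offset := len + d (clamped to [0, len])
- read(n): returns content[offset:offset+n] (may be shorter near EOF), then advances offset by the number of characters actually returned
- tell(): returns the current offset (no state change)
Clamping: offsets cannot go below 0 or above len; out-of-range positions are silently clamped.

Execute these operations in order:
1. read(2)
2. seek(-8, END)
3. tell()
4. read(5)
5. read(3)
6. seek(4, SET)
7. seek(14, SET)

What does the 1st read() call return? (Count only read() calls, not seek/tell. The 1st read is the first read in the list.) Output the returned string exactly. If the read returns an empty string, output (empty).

Answer: G1

Derivation:
After 1 (read(2)): returned 'G1', offset=2
After 2 (seek(-8, END)): offset=17
After 3 (tell()): offset=17
After 4 (read(5)): returned 'B6K8T', offset=22
After 5 (read(3)): returned '17C', offset=25
After 6 (seek(4, SET)): offset=4
After 7 (seek(14, SET)): offset=14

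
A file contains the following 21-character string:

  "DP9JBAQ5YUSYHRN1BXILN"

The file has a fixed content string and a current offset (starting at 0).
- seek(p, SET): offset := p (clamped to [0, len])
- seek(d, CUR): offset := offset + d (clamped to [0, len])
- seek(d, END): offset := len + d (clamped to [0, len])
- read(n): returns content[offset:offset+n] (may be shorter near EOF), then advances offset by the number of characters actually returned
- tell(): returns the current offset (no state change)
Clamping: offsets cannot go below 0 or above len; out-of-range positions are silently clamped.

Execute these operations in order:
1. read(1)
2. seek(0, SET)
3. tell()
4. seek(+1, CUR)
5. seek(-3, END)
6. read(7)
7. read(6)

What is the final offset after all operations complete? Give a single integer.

After 1 (read(1)): returned 'D', offset=1
After 2 (seek(0, SET)): offset=0
After 3 (tell()): offset=0
After 4 (seek(+1, CUR)): offset=1
After 5 (seek(-3, END)): offset=18
After 6 (read(7)): returned 'ILN', offset=21
After 7 (read(6)): returned '', offset=21

Answer: 21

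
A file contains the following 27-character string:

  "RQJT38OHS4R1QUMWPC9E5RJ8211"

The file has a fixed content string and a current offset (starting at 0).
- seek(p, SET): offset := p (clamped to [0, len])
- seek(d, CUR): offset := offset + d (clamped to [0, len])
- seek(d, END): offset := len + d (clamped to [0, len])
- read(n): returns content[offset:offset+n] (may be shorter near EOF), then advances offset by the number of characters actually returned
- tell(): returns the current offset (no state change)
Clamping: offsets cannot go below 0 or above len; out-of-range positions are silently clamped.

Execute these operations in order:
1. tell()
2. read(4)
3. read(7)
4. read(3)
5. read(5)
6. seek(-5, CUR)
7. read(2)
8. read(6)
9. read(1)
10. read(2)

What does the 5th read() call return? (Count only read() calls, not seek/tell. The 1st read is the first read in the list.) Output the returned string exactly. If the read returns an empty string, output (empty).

After 1 (tell()): offset=0
After 2 (read(4)): returned 'RQJT', offset=4
After 3 (read(7)): returned '38OHS4R', offset=11
After 4 (read(3)): returned '1QU', offset=14
After 5 (read(5)): returned 'MWPC9', offset=19
After 6 (seek(-5, CUR)): offset=14
After 7 (read(2)): returned 'MW', offset=16
After 8 (read(6)): returned 'PC9E5R', offset=22
After 9 (read(1)): returned 'J', offset=23
After 10 (read(2)): returned '82', offset=25

Answer: MW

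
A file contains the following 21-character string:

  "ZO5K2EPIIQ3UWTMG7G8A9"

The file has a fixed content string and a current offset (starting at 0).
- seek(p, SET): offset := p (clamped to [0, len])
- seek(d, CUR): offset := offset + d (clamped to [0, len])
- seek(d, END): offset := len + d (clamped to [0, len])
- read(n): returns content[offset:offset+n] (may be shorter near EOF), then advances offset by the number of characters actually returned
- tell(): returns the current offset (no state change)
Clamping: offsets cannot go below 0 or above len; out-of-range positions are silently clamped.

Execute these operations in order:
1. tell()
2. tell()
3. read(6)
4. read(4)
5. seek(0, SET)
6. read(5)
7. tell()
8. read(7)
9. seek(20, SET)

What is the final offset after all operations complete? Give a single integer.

Answer: 20

Derivation:
After 1 (tell()): offset=0
After 2 (tell()): offset=0
After 3 (read(6)): returned 'ZO5K2E', offset=6
After 4 (read(4)): returned 'PIIQ', offset=10
After 5 (seek(0, SET)): offset=0
After 6 (read(5)): returned 'ZO5K2', offset=5
After 7 (tell()): offset=5
After 8 (read(7)): returned 'EPIIQ3U', offset=12
After 9 (seek(20, SET)): offset=20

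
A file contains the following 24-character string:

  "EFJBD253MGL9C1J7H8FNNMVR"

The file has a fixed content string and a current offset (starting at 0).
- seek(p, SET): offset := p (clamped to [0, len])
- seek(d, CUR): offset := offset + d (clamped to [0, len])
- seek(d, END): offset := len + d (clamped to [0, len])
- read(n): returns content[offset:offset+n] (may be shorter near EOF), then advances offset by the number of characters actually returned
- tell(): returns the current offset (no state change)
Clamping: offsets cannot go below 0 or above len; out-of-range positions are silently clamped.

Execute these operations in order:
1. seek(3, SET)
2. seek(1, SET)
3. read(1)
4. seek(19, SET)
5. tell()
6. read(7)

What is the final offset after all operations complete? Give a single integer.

After 1 (seek(3, SET)): offset=3
After 2 (seek(1, SET)): offset=1
After 3 (read(1)): returned 'F', offset=2
After 4 (seek(19, SET)): offset=19
After 5 (tell()): offset=19
After 6 (read(7)): returned 'NNMVR', offset=24

Answer: 24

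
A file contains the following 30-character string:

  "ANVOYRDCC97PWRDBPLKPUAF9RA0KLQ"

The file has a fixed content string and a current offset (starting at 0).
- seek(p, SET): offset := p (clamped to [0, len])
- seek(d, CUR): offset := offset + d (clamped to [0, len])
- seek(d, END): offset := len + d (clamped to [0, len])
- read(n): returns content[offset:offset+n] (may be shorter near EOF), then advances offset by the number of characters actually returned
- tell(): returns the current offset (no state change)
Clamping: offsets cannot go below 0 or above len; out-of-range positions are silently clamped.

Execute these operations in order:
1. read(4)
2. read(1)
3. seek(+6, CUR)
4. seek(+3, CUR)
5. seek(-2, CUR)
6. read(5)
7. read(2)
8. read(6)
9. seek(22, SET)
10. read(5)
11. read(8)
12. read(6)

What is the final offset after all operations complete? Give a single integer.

Answer: 30

Derivation:
After 1 (read(4)): returned 'ANVO', offset=4
After 2 (read(1)): returned 'Y', offset=5
After 3 (seek(+6, CUR)): offset=11
After 4 (seek(+3, CUR)): offset=14
After 5 (seek(-2, CUR)): offset=12
After 6 (read(5)): returned 'WRDBP', offset=17
After 7 (read(2)): returned 'LK', offset=19
After 8 (read(6)): returned 'PUAF9R', offset=25
After 9 (seek(22, SET)): offset=22
After 10 (read(5)): returned 'F9RA0', offset=27
After 11 (read(8)): returned 'KLQ', offset=30
After 12 (read(6)): returned '', offset=30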